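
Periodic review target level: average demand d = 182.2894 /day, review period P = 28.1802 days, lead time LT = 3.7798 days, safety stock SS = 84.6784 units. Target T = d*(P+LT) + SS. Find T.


P + LT = 31.9600
d*(P+LT) = 182.2894 * 31.9600 = 5825.9692
T = 5825.9692 + 84.6784 = 5910.6476

5910.6476 units


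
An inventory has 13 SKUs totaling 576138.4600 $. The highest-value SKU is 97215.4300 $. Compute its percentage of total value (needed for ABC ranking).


Top item = 97215.4300
Total = 576138.4600
Percentage = 97215.4300 / 576138.4600 * 100 = 16.8736

16.8736%


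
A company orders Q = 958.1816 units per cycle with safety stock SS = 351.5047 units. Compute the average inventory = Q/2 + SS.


Q/2 = 479.0908
Avg = 479.0908 + 351.5047 = 830.5955

830.5955 units


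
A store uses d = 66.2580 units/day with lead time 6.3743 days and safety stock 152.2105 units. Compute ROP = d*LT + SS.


d*LT = 66.2580 * 6.3743 = 422.3484
ROP = 422.3484 + 152.2105 = 574.5589

574.5589 units


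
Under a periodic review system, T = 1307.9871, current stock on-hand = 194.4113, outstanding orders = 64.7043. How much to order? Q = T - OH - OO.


Inventory position = OH + OO = 194.4113 + 64.7043 = 259.1156
Q = 1307.9871 - 259.1156 = 1048.8715

1048.8715 units


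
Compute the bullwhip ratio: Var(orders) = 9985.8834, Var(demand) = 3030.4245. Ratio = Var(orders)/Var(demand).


BW = 9985.8834 / 3030.4245 = 3.2952

3.2952


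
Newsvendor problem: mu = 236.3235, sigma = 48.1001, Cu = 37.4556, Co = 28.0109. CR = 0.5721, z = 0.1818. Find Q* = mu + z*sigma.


CR = Cu/(Cu+Co) = 37.4556/(37.4556+28.0109) = 0.5721
z = 0.1818
Q* = 236.3235 + 0.1818 * 48.1001 = 245.0681

245.0681 units


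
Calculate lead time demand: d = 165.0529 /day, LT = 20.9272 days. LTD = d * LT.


LTD = 165.0529 * 20.9272 = 3454.0950

3454.0950 units


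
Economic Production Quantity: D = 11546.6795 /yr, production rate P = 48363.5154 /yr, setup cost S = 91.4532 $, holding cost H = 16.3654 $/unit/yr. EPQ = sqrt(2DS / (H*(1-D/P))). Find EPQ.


1 - D/P = 1 - 0.2387 = 0.7613
H*(1-D/P) = 12.4582
2DS = 2111961.5793
EPQ = sqrt(169523.8425) = 411.7327

411.7327 units


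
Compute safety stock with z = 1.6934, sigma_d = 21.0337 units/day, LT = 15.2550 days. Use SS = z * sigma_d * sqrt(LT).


sqrt(LT) = sqrt(15.2550) = 3.9058
SS = 1.6934 * 21.0337 * 3.9058 = 139.1174

139.1174 units


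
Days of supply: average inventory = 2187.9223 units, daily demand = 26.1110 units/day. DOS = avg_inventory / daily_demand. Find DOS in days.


DOS = 2187.9223 / 26.1110 = 83.7931

83.7931 days


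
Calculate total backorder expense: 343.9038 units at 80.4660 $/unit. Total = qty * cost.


Total = 343.9038 * 80.4660 = 27672.5632

27672.5632 $


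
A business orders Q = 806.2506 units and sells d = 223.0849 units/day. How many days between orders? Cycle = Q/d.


Cycle = 806.2506 / 223.0849 = 3.6141

3.6141 days


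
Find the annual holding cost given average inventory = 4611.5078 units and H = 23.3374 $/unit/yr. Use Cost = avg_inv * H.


Cost = 4611.5078 * 23.3374 = 107620.6021

107620.6021 $/yr


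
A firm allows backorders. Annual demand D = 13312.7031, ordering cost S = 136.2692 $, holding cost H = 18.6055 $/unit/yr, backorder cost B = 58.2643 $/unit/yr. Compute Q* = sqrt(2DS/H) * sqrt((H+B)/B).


sqrt(2DS/H) = 441.5972
sqrt((H+B)/B) = 1.1486
Q* = 441.5972 * 1.1486 = 507.2276

507.2276 units


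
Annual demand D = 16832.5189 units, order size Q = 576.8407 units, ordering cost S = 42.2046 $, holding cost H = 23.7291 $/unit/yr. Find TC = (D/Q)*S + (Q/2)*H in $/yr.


Ordering cost = D*S/Q = 1231.5527
Holding cost = Q*H/2 = 6843.9553
TC = 1231.5527 + 6843.9553 = 8075.5080

8075.5080 $/yr


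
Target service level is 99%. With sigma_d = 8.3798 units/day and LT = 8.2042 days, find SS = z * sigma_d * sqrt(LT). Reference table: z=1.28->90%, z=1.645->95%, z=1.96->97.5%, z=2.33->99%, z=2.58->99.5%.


From the table, SL = 99% corresponds to z = 2.33
sqrt(LT) = sqrt(8.2042) = 2.8643
SS = 2.33 * 8.3798 * 2.8643 = 55.9252

55.9252 units


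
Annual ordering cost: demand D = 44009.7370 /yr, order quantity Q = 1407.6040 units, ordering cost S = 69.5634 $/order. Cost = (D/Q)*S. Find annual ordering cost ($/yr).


Number of orders = D/Q = 31.2657
Cost = 31.2657 * 69.5634 = 2174.9490

2174.9490 $/yr


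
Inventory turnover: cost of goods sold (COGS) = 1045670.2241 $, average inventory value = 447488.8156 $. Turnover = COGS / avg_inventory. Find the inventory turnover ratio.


Turnover = 1045670.2241 / 447488.8156 = 2.3368

2.3368


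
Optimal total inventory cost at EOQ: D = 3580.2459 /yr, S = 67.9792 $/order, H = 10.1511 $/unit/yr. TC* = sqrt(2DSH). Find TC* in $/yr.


2*D*S*H = 4941195.1583
TC* = sqrt(4941195.1583) = 2222.8799

2222.8799 $/yr


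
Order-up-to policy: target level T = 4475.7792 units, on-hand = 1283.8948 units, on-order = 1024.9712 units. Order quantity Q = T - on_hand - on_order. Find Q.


Inventory position = OH + OO = 1283.8948 + 1024.9712 = 2308.8660
Q = 4475.7792 - 2308.8660 = 2166.9132

2166.9132 units


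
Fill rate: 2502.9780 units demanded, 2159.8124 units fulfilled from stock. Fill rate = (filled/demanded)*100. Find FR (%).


FR = 2159.8124 / 2502.9780 * 100 = 86.2897

86.2897%


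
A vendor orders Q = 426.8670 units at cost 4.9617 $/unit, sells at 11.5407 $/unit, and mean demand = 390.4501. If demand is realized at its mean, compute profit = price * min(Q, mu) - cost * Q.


Sales at mu = min(426.8670, 390.4501) = 390.4501
Revenue = 11.5407 * 390.4501 = 4506.0675
Total cost = 4.9617 * 426.8670 = 2117.9860
Profit = 4506.0675 - 2117.9860 = 2388.0815

2388.0815 $


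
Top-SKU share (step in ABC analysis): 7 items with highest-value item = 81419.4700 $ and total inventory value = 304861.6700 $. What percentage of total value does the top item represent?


Top item = 81419.4700
Total = 304861.6700
Percentage = 81419.4700 / 304861.6700 * 100 = 26.7070

26.7070%


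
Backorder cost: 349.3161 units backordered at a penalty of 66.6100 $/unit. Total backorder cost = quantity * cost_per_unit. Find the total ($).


Total = 349.3161 * 66.6100 = 23267.9454

23267.9454 $


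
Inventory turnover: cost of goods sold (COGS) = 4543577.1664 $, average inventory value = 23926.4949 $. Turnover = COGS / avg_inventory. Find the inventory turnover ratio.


Turnover = 4543577.1664 / 23926.4949 = 189.8973

189.8973


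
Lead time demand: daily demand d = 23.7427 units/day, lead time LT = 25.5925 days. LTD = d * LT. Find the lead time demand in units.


LTD = 23.7427 * 25.5925 = 607.6350

607.6350 units


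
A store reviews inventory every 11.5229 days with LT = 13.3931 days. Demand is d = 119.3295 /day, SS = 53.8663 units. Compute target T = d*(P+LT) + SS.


P + LT = 24.9160
d*(P+LT) = 119.3295 * 24.9160 = 2973.2138
T = 2973.2138 + 53.8663 = 3027.0801

3027.0801 units


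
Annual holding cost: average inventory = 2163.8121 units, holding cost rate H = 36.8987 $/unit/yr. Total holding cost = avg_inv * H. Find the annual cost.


Cost = 2163.8121 * 36.8987 = 79841.8535

79841.8535 $/yr


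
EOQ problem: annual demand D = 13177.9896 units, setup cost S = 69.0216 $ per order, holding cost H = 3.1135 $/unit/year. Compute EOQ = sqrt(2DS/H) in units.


2*D*S = 2 * 13177.9896 * 69.0216 = 1819131.8540
2*D*S/H = 584272.3154
EOQ = sqrt(584272.3154) = 764.3771

764.3771 units


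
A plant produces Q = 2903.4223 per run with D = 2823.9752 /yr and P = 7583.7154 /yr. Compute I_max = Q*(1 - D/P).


D/P = 0.3724
1 - D/P = 0.6276
I_max = 2903.4223 * 0.6276 = 1822.2646

1822.2646 units


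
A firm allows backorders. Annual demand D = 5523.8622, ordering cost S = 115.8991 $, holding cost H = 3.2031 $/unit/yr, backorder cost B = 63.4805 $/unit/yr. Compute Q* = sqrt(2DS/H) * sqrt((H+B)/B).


sqrt(2DS/H) = 632.2534
sqrt((H+B)/B) = 1.0249
Q* = 632.2534 * 1.0249 = 648.0083

648.0083 units


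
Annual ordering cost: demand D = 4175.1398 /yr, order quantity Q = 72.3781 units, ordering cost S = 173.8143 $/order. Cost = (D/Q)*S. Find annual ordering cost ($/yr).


Number of orders = D/Q = 57.6851
Cost = 57.6851 * 173.8143 = 10026.4998

10026.4998 $/yr


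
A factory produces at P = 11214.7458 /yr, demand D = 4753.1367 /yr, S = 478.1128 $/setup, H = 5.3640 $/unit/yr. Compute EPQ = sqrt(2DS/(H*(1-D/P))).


1 - D/P = 1 - 0.4238 = 0.5762
H*(1-D/P) = 3.0906
2DS = 4545070.9928
EPQ = sqrt(1470620.6319) = 1212.6915

1212.6915 units


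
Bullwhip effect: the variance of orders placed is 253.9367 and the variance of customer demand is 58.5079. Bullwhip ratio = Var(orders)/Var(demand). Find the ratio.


BW = 253.9367 / 58.5079 = 4.3402

4.3402


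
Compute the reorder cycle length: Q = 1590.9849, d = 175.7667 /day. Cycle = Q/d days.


Cycle = 1590.9849 / 175.7667 = 9.0517

9.0517 days


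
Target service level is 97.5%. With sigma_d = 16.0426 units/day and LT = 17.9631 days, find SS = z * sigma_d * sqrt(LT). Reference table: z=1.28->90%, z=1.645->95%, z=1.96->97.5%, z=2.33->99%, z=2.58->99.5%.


From the table, SL = 97.5% corresponds to z = 1.96
sqrt(LT) = sqrt(17.9631) = 4.2383
SS = 1.96 * 16.0426 * 4.2383 = 133.2666

133.2666 units


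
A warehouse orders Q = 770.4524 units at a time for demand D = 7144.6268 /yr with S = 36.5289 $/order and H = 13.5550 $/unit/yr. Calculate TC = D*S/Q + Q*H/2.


Ordering cost = D*S/Q = 338.7430
Holding cost = Q*H/2 = 5221.7411
TC = 338.7430 + 5221.7411 = 5560.4841

5560.4841 $/yr


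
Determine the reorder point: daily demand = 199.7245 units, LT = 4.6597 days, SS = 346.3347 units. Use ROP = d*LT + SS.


d*LT = 199.7245 * 4.6597 = 930.6563
ROP = 930.6563 + 346.3347 = 1276.9910

1276.9910 units


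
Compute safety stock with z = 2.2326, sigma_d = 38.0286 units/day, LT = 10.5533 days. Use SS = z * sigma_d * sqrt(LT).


sqrt(LT) = sqrt(10.5533) = 3.2486
SS = 2.2326 * 38.0286 * 3.2486 = 275.8134

275.8134 units


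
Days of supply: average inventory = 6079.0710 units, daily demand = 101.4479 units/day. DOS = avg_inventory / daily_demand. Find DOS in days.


DOS = 6079.0710 / 101.4479 = 59.9231

59.9231 days


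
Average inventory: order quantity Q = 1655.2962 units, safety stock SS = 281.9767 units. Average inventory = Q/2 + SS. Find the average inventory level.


Q/2 = 827.6481
Avg = 827.6481 + 281.9767 = 1109.6248

1109.6248 units


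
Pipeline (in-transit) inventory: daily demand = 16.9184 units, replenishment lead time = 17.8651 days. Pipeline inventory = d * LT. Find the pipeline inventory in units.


Pipeline = 16.9184 * 17.8651 = 302.2489

302.2489 units


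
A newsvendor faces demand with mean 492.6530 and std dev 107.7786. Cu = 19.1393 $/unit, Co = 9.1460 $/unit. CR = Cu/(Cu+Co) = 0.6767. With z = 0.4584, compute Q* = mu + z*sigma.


CR = Cu/(Cu+Co) = 19.1393/(19.1393+9.1460) = 0.6767
z = 0.4584
Q* = 492.6530 + 0.4584 * 107.7786 = 542.0587

542.0587 units


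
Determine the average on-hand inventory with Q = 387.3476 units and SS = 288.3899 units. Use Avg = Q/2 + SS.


Q/2 = 193.6738
Avg = 193.6738 + 288.3899 = 482.0637

482.0637 units


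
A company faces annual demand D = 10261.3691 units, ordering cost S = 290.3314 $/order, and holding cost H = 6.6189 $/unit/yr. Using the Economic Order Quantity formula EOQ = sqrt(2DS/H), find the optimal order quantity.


2*D*S = 2 * 10261.3691 * 290.3314 = 5958395.3134
2*D*S/H = 900209.2966
EOQ = sqrt(900209.2966) = 948.7936

948.7936 units


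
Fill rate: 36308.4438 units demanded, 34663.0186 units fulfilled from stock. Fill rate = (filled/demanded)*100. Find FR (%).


FR = 34663.0186 / 36308.4438 * 100 = 95.4682

95.4682%


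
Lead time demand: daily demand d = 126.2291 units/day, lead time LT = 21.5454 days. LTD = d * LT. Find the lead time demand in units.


LTD = 126.2291 * 21.5454 = 2719.6565

2719.6565 units


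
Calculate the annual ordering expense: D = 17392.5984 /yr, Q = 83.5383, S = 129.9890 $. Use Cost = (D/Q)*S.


Number of orders = D/Q = 208.1991
Cost = 208.1991 * 129.9890 = 27063.5921

27063.5921 $/yr


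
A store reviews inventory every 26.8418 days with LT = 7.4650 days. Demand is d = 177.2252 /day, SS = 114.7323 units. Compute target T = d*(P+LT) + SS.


P + LT = 34.3068
d*(P+LT) = 177.2252 * 34.3068 = 6080.0295
T = 6080.0295 + 114.7323 = 6194.7618

6194.7618 units


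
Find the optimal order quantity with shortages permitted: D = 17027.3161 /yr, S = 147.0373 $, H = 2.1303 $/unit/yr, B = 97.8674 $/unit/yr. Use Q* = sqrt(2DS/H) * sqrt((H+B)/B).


sqrt(2DS/H) = 1533.1388
sqrt((H+B)/B) = 1.0108
Q* = 1533.1388 * 1.0108 = 1549.7350

1549.7350 units


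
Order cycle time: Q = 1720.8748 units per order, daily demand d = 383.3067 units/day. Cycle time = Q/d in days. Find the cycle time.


Cycle = 1720.8748 / 383.3067 = 4.4896

4.4896 days


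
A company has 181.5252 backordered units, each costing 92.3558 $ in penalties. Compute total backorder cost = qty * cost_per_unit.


Total = 181.5252 * 92.3558 = 16764.9051

16764.9051 $


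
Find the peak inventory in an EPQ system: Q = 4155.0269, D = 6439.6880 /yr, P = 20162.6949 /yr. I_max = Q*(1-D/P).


D/P = 0.3194
1 - D/P = 0.6806
I_max = 4155.0269 * 0.6806 = 2827.9683

2827.9683 units


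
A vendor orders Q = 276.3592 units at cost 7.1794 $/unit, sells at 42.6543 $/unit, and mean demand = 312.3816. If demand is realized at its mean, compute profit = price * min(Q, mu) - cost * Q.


Sales at mu = min(276.3592, 312.3816) = 276.3592
Revenue = 42.6543 * 276.3592 = 11787.9082
Total cost = 7.1794 * 276.3592 = 1984.0932
Profit = 11787.9082 - 1984.0932 = 9803.8150

9803.8150 $


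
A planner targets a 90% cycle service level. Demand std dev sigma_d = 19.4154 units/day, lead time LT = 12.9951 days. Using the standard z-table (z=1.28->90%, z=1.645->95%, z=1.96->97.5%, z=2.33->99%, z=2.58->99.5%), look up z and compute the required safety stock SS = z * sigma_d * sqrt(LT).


From the table, SL = 90% corresponds to z = 1.28
sqrt(LT) = sqrt(12.9951) = 3.6049
SS = 1.28 * 19.4154 * 3.6049 = 89.5872

89.5872 units


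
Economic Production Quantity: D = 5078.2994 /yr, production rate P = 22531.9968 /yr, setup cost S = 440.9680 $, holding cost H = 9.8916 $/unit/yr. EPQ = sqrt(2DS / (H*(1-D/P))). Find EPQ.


1 - D/P = 1 - 0.2254 = 0.7746
H*(1-D/P) = 7.6622
2DS = 4478735.0596
EPQ = sqrt(584522.2741) = 764.5406

764.5406 units


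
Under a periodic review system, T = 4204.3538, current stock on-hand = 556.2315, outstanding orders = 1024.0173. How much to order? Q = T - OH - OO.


Inventory position = OH + OO = 556.2315 + 1024.0173 = 1580.2488
Q = 4204.3538 - 1580.2488 = 2624.1050

2624.1050 units


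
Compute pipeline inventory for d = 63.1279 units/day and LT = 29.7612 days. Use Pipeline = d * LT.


Pipeline = 63.1279 * 29.7612 = 1878.7621

1878.7621 units


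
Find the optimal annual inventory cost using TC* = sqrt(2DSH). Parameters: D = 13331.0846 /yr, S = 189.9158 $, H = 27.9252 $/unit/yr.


2*D*S*H = 141401126.5878
TC* = sqrt(141401126.5878) = 11891.2206

11891.2206 $/yr


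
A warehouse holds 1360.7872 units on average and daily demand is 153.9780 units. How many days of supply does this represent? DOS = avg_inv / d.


DOS = 1360.7872 / 153.9780 = 8.8375

8.8375 days


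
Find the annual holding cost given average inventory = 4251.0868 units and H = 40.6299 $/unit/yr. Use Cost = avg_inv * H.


Cost = 4251.0868 * 40.6299 = 172721.2316

172721.2316 $/yr


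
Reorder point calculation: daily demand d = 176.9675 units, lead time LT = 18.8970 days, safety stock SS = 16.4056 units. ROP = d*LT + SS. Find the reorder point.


d*LT = 176.9675 * 18.8970 = 3344.1548
ROP = 3344.1548 + 16.4056 = 3360.5604

3360.5604 units


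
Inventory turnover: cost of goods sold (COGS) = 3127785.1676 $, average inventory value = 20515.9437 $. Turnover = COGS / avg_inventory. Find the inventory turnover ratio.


Turnover = 3127785.1676 / 20515.9437 = 152.4563

152.4563


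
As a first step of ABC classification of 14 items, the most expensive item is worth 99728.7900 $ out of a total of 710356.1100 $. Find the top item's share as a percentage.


Top item = 99728.7900
Total = 710356.1100
Percentage = 99728.7900 / 710356.1100 * 100 = 14.0393

14.0393%


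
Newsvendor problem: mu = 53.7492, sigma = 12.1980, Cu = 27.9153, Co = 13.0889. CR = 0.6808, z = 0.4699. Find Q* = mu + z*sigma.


CR = Cu/(Cu+Co) = 27.9153/(27.9153+13.0889) = 0.6808
z = 0.4699
Q* = 53.7492 + 0.4699 * 12.1980 = 59.4810

59.4810 units


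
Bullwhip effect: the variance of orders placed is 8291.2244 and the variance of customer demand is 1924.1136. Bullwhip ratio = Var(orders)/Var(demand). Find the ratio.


BW = 8291.2244 / 1924.1136 = 4.3091

4.3091


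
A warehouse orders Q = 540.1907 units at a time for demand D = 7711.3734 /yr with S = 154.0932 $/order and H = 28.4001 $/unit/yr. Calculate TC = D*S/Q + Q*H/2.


Ordering cost = D*S/Q = 2199.7235
Holding cost = Q*H/2 = 7670.7349
TC = 2199.7235 + 7670.7349 = 9870.4585

9870.4585 $/yr


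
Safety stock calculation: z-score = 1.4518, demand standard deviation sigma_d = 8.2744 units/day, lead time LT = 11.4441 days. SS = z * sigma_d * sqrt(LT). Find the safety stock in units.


sqrt(LT) = sqrt(11.4441) = 3.3829
SS = 1.4518 * 8.2744 * 3.3829 = 40.6382

40.6382 units


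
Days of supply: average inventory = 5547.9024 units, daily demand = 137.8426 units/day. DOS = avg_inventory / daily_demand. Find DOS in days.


DOS = 5547.9024 / 137.8426 = 40.2481

40.2481 days


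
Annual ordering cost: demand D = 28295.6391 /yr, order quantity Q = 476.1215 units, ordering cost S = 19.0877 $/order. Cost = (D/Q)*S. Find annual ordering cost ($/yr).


Number of orders = D/Q = 59.4295
Cost = 59.4295 * 19.0877 = 1134.3715

1134.3715 $/yr


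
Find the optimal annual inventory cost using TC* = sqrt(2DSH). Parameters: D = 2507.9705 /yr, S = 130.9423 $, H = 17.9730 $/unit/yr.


2*D*S*H = 11804645.7527
TC* = sqrt(11804645.7527) = 3435.7890

3435.7890 $/yr


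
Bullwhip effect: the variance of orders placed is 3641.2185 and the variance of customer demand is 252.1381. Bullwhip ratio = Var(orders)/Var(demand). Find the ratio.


BW = 3641.2185 / 252.1381 = 14.4414

14.4414


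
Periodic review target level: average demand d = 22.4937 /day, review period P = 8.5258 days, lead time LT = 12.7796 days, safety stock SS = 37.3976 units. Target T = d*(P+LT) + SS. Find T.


P + LT = 21.3054
d*(P+LT) = 22.4937 * 21.3054 = 479.2373
T = 479.2373 + 37.3976 = 516.6349

516.6349 units


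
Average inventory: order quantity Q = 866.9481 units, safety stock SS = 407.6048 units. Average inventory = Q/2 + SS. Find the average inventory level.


Q/2 = 433.4740
Avg = 433.4740 + 407.6048 = 841.0788

841.0788 units


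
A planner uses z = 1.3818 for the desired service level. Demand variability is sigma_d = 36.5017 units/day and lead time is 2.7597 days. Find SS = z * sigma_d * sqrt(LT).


sqrt(LT) = sqrt(2.7597) = 1.6612
SS = 1.3818 * 36.5017 * 1.6612 = 83.7894

83.7894 units


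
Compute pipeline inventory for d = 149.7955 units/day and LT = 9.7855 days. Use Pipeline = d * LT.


Pipeline = 149.7955 * 9.7855 = 1465.8239

1465.8239 units


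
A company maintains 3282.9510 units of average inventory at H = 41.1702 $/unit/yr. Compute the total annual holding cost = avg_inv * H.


Cost = 3282.9510 * 41.1702 = 135159.7493

135159.7493 $/yr


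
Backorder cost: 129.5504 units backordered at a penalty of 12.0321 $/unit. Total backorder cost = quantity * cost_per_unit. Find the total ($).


Total = 129.5504 * 12.0321 = 1558.7634

1558.7634 $


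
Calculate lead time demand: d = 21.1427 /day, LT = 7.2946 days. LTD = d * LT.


LTD = 21.1427 * 7.2946 = 154.2275

154.2275 units


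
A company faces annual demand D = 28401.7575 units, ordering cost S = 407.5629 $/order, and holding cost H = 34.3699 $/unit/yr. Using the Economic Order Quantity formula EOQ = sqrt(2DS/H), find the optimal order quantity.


2*D*S = 2 * 28401.7575 * 407.5629 = 23151005.3036
2*D*S/H = 673583.7260
EOQ = sqrt(673583.7260) = 820.7215

820.7215 units


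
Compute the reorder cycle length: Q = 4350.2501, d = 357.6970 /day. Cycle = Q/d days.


Cycle = 4350.2501 / 357.6970 = 12.1618

12.1618 days


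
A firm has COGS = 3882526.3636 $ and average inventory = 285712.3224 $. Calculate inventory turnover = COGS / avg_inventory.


Turnover = 3882526.3636 / 285712.3224 = 13.5889

13.5889


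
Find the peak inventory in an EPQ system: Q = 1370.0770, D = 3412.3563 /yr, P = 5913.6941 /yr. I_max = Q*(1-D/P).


D/P = 0.5770
1 - D/P = 0.4230
I_max = 1370.0770 * 0.4230 = 579.5067

579.5067 units


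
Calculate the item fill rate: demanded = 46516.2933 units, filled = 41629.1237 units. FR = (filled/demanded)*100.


FR = 41629.1237 / 46516.2933 * 100 = 89.4936

89.4936%


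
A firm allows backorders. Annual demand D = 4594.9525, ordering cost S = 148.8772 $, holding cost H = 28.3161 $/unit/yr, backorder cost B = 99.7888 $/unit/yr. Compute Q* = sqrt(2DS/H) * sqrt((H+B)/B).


sqrt(2DS/H) = 219.8128
sqrt((H+B)/B) = 1.1330
Q* = 219.8128 * 1.1330 = 249.0548

249.0548 units


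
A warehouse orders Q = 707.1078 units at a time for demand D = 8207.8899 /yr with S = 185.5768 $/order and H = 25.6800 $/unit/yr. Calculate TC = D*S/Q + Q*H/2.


Ordering cost = D*S/Q = 2154.1184
Holding cost = Q*H/2 = 9079.2642
TC = 2154.1184 + 9079.2642 = 11233.3826

11233.3826 $/yr


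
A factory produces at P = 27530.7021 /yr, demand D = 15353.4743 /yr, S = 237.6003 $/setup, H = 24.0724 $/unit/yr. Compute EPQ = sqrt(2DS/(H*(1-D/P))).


1 - D/P = 1 - 0.5577 = 0.4423
H*(1-D/P) = 10.6476
2DS = 7295980.1994
EPQ = sqrt(685224.8620) = 827.7831

827.7831 units


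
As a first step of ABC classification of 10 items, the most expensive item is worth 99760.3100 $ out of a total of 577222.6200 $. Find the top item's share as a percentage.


Top item = 99760.3100
Total = 577222.6200
Percentage = 99760.3100 / 577222.6200 * 100 = 17.2828

17.2828%


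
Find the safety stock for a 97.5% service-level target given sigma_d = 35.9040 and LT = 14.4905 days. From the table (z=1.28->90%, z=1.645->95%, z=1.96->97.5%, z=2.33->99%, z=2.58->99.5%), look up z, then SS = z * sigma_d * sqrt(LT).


From the table, SL = 97.5% corresponds to z = 1.96
sqrt(LT) = sqrt(14.4905) = 3.8066
SS = 1.96 * 35.9040 * 3.8066 = 267.8802

267.8802 units


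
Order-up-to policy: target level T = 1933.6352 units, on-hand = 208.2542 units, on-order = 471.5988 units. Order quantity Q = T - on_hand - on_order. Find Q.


Inventory position = OH + OO = 208.2542 + 471.5988 = 679.8530
Q = 1933.6352 - 679.8530 = 1253.7822

1253.7822 units


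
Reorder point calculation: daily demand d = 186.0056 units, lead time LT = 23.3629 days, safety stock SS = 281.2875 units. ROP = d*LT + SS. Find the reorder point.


d*LT = 186.0056 * 23.3629 = 4345.6302
ROP = 4345.6302 + 281.2875 = 4626.9177

4626.9177 units


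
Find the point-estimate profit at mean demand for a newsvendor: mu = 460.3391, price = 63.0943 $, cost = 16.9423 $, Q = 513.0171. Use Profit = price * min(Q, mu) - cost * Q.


Sales at mu = min(513.0171, 460.3391) = 460.3391
Revenue = 63.0943 * 460.3391 = 29044.7733
Total cost = 16.9423 * 513.0171 = 8691.6896
Profit = 29044.7733 - 8691.6896 = 20353.0837

20353.0837 $


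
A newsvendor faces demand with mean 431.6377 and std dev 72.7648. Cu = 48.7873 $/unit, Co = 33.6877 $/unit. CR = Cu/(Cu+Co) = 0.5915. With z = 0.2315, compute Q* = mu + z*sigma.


CR = Cu/(Cu+Co) = 48.7873/(48.7873+33.6877) = 0.5915
z = 0.2315
Q* = 431.6377 + 0.2315 * 72.7648 = 448.4828

448.4828 units


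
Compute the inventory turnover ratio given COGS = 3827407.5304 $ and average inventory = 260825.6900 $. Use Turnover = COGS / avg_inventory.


Turnover = 3827407.5304 / 260825.6900 = 14.6742

14.6742


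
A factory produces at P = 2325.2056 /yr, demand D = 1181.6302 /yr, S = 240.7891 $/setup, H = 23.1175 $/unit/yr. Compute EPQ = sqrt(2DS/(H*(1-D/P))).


1 - D/P = 1 - 0.5082 = 0.4918
H*(1-D/P) = 11.3696
2DS = 569047.3448
EPQ = sqrt(50050.0010) = 223.7186

223.7186 units


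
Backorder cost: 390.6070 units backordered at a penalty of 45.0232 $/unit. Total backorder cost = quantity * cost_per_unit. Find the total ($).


Total = 390.6070 * 45.0232 = 17586.3771

17586.3771 $


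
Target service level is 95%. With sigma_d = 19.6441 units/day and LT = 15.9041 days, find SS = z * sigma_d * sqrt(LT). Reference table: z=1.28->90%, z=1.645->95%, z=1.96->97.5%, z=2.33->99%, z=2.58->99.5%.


From the table, SL = 95% corresponds to z = 1.645
sqrt(LT) = sqrt(15.9041) = 3.9880
SS = 1.645 * 19.6441 * 3.9880 = 128.8702

128.8702 units


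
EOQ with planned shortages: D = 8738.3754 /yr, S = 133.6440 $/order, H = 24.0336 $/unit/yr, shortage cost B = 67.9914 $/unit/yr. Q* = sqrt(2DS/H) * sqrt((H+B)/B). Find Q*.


sqrt(2DS/H) = 311.7422
sqrt((H+B)/B) = 1.1634
Q* = 311.7422 * 1.1634 = 362.6783

362.6783 units


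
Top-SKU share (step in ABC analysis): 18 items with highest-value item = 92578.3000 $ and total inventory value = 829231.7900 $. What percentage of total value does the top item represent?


Top item = 92578.3000
Total = 829231.7900
Percentage = 92578.3000 / 829231.7900 * 100 = 11.1643

11.1643%


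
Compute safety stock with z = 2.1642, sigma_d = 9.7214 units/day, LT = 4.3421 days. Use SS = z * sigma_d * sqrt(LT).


sqrt(LT) = sqrt(4.3421) = 2.0838
SS = 2.1642 * 9.7214 * 2.0838 = 43.8406

43.8406 units


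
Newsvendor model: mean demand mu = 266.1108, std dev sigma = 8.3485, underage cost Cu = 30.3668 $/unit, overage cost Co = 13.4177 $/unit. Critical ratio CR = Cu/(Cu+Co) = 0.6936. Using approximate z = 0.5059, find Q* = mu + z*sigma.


CR = Cu/(Cu+Co) = 30.3668/(30.3668+13.4177) = 0.6936
z = 0.5059
Q* = 266.1108 + 0.5059 * 8.3485 = 270.3343

270.3343 units


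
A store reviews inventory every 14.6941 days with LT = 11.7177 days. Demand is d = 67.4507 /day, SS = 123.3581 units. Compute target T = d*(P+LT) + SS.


P + LT = 26.4118
d*(P+LT) = 67.4507 * 26.4118 = 1781.4944
T = 1781.4944 + 123.3581 = 1904.8525

1904.8525 units


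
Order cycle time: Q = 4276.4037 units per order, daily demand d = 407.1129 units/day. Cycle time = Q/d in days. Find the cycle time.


Cycle = 4276.4037 / 407.1129 = 10.5042

10.5042 days


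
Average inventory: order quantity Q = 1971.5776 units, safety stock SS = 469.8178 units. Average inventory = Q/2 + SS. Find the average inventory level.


Q/2 = 985.7888
Avg = 985.7888 + 469.8178 = 1455.6066

1455.6066 units


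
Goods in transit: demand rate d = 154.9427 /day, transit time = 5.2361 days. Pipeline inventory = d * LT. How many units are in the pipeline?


Pipeline = 154.9427 * 5.2361 = 811.2955

811.2955 units


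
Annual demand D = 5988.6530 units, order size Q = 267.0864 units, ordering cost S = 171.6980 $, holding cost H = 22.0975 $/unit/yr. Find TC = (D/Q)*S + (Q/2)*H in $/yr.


Ordering cost = D*S/Q = 3849.8394
Holding cost = Q*H/2 = 2950.9709
TC = 3849.8394 + 2950.9709 = 6800.8103

6800.8103 $/yr


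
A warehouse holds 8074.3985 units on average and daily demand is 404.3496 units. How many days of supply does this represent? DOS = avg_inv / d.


DOS = 8074.3985 / 404.3496 = 19.9689

19.9689 days


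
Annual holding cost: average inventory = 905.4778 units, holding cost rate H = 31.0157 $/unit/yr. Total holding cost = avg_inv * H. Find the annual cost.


Cost = 905.4778 * 31.0157 = 28084.0278

28084.0278 $/yr


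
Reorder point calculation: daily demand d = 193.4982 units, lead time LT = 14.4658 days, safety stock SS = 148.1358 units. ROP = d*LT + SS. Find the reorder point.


d*LT = 193.4982 * 14.4658 = 2799.1063
ROP = 2799.1063 + 148.1358 = 2947.2421

2947.2421 units


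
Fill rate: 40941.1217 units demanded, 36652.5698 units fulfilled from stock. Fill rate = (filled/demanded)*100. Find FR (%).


FR = 36652.5698 / 40941.1217 * 100 = 89.5251

89.5251%


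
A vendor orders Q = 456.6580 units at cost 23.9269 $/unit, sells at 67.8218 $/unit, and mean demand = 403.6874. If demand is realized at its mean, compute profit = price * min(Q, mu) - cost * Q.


Sales at mu = min(456.6580, 403.6874) = 403.6874
Revenue = 67.8218 * 403.6874 = 27378.8061
Total cost = 23.9269 * 456.6580 = 10926.4103
Profit = 27378.8061 - 10926.4103 = 16452.3958

16452.3958 $


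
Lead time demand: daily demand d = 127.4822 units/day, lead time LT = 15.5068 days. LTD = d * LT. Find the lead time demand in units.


LTD = 127.4822 * 15.5068 = 1976.8410

1976.8410 units


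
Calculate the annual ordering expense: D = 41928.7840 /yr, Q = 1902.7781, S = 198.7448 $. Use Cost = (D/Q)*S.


Number of orders = D/Q = 22.0356
Cost = 22.0356 * 198.7448 = 4379.4533

4379.4533 $/yr


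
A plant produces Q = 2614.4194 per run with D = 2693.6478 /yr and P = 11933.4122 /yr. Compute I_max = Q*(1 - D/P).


D/P = 0.2257
1 - D/P = 0.7743
I_max = 2614.4194 * 0.7743 = 2024.2843

2024.2843 units


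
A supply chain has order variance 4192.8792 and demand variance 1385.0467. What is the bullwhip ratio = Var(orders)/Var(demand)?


BW = 4192.8792 / 1385.0467 = 3.0272

3.0272


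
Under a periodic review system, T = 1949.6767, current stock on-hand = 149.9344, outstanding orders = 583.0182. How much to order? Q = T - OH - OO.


Inventory position = OH + OO = 149.9344 + 583.0182 = 732.9526
Q = 1949.6767 - 732.9526 = 1216.7241

1216.7241 units


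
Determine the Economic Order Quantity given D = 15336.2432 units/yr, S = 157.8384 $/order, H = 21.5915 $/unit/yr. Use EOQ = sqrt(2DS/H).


2*D*S = 2 * 15336.2432 * 157.8384 = 4841296.1774
2*D*S/H = 224222.3179
EOQ = sqrt(224222.3179) = 473.5212

473.5212 units


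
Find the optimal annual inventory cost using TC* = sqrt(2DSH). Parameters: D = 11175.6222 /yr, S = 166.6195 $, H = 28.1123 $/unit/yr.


2*D*S*H = 104694511.0571
TC* = sqrt(104694511.0571) = 10232.0336

10232.0336 $/yr


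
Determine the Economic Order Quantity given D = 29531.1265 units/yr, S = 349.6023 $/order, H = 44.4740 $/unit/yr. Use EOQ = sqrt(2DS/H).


2*D*S = 2 * 29531.1265 * 349.6023 = 20648299.4920
2*D*S/H = 464277.9937
EOQ = sqrt(464277.9937) = 681.3795

681.3795 units


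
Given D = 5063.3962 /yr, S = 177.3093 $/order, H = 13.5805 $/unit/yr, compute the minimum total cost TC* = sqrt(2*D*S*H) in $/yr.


2*D*S*H = 24384799.1128
TC* = sqrt(24384799.1128) = 4938.0967

4938.0967 $/yr


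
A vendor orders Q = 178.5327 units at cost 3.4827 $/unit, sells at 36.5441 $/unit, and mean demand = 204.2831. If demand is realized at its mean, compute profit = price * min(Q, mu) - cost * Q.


Sales at mu = min(178.5327, 204.2831) = 178.5327
Revenue = 36.5441 * 178.5327 = 6524.3168
Total cost = 3.4827 * 178.5327 = 621.7758
Profit = 6524.3168 - 621.7758 = 5902.5410

5902.5410 $


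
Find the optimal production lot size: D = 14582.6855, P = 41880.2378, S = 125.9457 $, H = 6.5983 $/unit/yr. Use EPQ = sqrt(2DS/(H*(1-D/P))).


1 - D/P = 1 - 0.3482 = 0.6518
H*(1-D/P) = 4.3008
2DS = 3673253.0664
EPQ = sqrt(854091.1556) = 924.1705

924.1705 units


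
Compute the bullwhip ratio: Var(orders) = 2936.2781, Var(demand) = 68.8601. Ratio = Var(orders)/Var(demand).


BW = 2936.2781 / 68.8601 = 42.6412

42.6412


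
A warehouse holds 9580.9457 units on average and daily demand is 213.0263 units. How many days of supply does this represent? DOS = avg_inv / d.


DOS = 9580.9457 / 213.0263 = 44.9754

44.9754 days


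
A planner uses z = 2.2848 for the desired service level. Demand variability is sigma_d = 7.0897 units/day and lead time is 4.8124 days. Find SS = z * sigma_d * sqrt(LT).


sqrt(LT) = sqrt(4.8124) = 2.1937
SS = 2.2848 * 7.0897 * 2.1937 = 35.5350

35.5350 units


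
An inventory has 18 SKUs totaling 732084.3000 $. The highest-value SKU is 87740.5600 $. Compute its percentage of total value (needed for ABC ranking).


Top item = 87740.5600
Total = 732084.3000
Percentage = 87740.5600 / 732084.3000 * 100 = 11.9850

11.9850%


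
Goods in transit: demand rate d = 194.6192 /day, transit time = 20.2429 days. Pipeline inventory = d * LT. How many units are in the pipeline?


Pipeline = 194.6192 * 20.2429 = 3939.6570

3939.6570 units


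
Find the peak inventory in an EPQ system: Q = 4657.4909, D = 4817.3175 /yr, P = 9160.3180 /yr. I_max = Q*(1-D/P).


D/P = 0.5259
1 - D/P = 0.4741
I_max = 4657.4909 * 0.4741 = 2208.1641

2208.1641 units


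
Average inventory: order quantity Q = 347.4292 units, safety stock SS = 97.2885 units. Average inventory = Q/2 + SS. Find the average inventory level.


Q/2 = 173.7146
Avg = 173.7146 + 97.2885 = 271.0031

271.0031 units


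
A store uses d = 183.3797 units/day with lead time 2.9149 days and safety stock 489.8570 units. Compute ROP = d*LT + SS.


d*LT = 183.3797 * 2.9149 = 534.5335
ROP = 534.5335 + 489.8570 = 1024.3905

1024.3905 units


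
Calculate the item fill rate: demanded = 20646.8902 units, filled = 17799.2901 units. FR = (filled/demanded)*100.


FR = 17799.2901 / 20646.8902 * 100 = 86.2081

86.2081%


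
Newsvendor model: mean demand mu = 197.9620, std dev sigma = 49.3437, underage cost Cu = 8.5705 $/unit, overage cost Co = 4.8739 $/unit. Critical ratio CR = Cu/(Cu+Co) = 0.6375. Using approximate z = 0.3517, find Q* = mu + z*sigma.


CR = Cu/(Cu+Co) = 8.5705/(8.5705+4.8739) = 0.6375
z = 0.3517
Q* = 197.9620 + 0.3517 * 49.3437 = 215.3162

215.3162 units


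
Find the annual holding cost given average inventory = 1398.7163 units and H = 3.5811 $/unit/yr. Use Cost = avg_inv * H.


Cost = 1398.7163 * 3.5811 = 5008.9429

5008.9429 $/yr


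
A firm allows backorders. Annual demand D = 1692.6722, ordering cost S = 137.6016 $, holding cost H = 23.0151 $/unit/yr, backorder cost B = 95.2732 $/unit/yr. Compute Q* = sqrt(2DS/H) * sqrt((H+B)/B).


sqrt(2DS/H) = 142.2678
sqrt((H+B)/B) = 1.1143
Q* = 142.2678 * 1.1143 = 158.5230

158.5230 units


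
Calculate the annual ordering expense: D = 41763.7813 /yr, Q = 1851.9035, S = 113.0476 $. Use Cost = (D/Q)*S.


Number of orders = D/Q = 22.5518
Cost = 22.5518 * 113.0476 = 2549.4283

2549.4283 $/yr


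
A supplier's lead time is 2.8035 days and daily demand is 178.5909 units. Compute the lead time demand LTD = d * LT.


LTD = 178.5909 * 2.8035 = 500.6796

500.6796 units


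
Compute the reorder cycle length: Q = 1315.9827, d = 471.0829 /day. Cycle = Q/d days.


Cycle = 1315.9827 / 471.0829 = 2.7935

2.7935 days


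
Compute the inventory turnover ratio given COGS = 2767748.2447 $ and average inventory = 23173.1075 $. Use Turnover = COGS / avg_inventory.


Turnover = 2767748.2447 / 23173.1075 = 119.4379

119.4379


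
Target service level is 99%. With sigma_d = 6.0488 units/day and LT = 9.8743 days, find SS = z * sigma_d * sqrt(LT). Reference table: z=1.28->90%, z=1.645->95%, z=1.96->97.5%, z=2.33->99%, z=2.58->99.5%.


From the table, SL = 99% corresponds to z = 2.33
sqrt(LT) = sqrt(9.8743) = 3.1423
SS = 2.33 * 6.0488 * 3.1423 = 44.2872

44.2872 units


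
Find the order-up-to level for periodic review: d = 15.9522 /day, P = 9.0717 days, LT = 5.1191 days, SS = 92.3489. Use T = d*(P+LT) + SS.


P + LT = 14.1908
d*(P+LT) = 15.9522 * 14.1908 = 226.3745
T = 226.3745 + 92.3489 = 318.7234

318.7234 units


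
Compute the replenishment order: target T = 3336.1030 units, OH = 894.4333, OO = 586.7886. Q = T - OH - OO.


Inventory position = OH + OO = 894.4333 + 586.7886 = 1481.2219
Q = 3336.1030 - 1481.2219 = 1854.8811

1854.8811 units


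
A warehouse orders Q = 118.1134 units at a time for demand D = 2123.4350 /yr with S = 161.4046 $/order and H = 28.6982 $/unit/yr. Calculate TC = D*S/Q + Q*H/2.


Ordering cost = D*S/Q = 2901.7214
Holding cost = Q*H/2 = 1694.8210
TC = 2901.7214 + 1694.8210 = 4596.5424

4596.5424 $/yr


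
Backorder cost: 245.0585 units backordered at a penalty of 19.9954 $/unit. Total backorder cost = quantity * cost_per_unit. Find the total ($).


Total = 245.0585 * 19.9954 = 4900.0427

4900.0427 $


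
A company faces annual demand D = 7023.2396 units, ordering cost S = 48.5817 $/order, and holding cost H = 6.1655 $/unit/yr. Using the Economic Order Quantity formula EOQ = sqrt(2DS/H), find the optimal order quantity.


2*D*S = 2 * 7023.2396 * 48.5817 = 682401.8386
2*D*S/H = 110680.6972
EOQ = sqrt(110680.6972) = 332.6871

332.6871 units


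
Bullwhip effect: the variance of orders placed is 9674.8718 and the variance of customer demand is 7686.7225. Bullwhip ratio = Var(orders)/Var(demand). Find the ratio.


BW = 9674.8718 / 7686.7225 = 1.2586

1.2586


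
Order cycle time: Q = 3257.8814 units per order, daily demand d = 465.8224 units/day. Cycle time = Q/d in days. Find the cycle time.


Cycle = 3257.8814 / 465.8224 = 6.9938

6.9938 days


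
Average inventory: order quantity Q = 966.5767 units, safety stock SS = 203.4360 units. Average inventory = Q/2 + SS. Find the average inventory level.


Q/2 = 483.2883
Avg = 483.2883 + 203.4360 = 686.7243

686.7243 units


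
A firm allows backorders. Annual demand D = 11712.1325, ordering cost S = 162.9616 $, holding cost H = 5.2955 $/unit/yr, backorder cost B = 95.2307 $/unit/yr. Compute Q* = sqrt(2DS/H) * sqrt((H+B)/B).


sqrt(2DS/H) = 849.0282
sqrt((H+B)/B) = 1.0274
Q* = 849.0282 * 1.0274 = 872.3149

872.3149 units


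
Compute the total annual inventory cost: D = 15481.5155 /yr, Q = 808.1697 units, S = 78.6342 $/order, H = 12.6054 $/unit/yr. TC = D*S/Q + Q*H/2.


Ordering cost = D*S/Q = 1506.3378
Holding cost = Q*H/2 = 5093.6512
TC = 1506.3378 + 5093.6512 = 6599.9890

6599.9890 $/yr


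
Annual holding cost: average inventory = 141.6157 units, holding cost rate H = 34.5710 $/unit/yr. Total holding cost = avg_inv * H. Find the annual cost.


Cost = 141.6157 * 34.5710 = 4895.7964

4895.7964 $/yr


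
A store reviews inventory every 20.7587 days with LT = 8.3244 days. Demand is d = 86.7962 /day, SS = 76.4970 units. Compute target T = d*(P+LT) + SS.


P + LT = 29.0831
d*(P+LT) = 86.7962 * 29.0831 = 2524.3026
T = 2524.3026 + 76.4970 = 2600.7996

2600.7996 units


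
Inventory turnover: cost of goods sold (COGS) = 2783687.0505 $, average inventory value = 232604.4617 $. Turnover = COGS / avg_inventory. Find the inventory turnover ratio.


Turnover = 2783687.0505 / 232604.4617 = 11.9675

11.9675


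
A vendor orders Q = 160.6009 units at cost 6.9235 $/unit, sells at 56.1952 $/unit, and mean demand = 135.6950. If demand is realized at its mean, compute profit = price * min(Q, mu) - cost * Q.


Sales at mu = min(160.6009, 135.6950) = 135.6950
Revenue = 56.1952 * 135.6950 = 7625.4077
Total cost = 6.9235 * 160.6009 = 1111.9203
Profit = 7625.4077 - 1111.9203 = 6513.4873

6513.4873 $


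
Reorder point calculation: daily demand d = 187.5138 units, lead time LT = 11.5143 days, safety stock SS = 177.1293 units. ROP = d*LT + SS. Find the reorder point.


d*LT = 187.5138 * 11.5143 = 2159.0901
ROP = 2159.0901 + 177.1293 = 2336.2194

2336.2194 units


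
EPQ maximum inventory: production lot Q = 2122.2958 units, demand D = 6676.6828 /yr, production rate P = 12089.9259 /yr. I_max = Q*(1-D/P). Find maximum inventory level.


D/P = 0.5523
1 - D/P = 0.4477
I_max = 2122.2958 * 0.4477 = 950.2542

950.2542 units


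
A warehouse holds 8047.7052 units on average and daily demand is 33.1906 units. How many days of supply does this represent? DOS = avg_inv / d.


DOS = 8047.7052 / 33.1906 = 242.4694

242.4694 days


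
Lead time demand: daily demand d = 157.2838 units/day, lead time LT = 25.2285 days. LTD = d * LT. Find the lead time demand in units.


LTD = 157.2838 * 25.2285 = 3968.0343

3968.0343 units
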